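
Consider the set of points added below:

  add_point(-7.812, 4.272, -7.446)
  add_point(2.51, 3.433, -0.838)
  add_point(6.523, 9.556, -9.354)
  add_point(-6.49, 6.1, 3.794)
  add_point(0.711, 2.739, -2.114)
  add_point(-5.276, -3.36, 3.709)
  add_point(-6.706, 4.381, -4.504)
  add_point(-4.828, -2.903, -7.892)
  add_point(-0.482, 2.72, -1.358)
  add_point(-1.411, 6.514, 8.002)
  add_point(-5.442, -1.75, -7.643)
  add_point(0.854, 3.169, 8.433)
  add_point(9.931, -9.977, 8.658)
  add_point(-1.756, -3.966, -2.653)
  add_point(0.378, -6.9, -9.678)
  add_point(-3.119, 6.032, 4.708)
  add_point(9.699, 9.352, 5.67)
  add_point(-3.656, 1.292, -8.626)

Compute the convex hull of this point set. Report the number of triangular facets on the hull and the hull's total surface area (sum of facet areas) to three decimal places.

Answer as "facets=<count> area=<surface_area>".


facets=20 area=1197.212

Extreme-point indices: [0, 2, 3, 5, 7, 9, 10, 11, 12, 14, 16, 17] — 12 of 18 on the boundary.

Triangle areas on the boundary:
  f1: (p14, p2, p12) → 183.4879
  f2: (p7, p14, p0) → 13.9394
  f3: (p17, p2, p0) → 33.1895
  f4: (p17, p14, p0) → 11.4880
  f5: (p17, p14, p2) → 58.9482
  f6: (p16, p2, p12) → 148.1357
  f7: (p5, p14, p12) → 127.6187
  f8: (p5, p7, p14) → 38.0637
  f9: (p11, p16, p12) → 88.9867
  f10: (p11, p16, p9) → 22.6100
  f11: (p11, p5, p12) → 79.5632
  f12: (p11, p5, p9) → 20.3536
  f13: (p3, p5, p9) → 31.5025
  f14: (p3, p5, p0) → 54.0353
  f15: (p3, p2, p0) → 88.1814
  f16: (p3, p16, p2) → 121.3521
  f17: (p3, p16, p9) → 30.3987
  f18: (p10, p7, p0) → 0.8322
  f19: (p10, p5, p0) → 36.9131
  f20: (p10, p5, p7) → 7.6120
Σ area = 1197.212

Euler: V−E+F = 12−30+20 = 2.


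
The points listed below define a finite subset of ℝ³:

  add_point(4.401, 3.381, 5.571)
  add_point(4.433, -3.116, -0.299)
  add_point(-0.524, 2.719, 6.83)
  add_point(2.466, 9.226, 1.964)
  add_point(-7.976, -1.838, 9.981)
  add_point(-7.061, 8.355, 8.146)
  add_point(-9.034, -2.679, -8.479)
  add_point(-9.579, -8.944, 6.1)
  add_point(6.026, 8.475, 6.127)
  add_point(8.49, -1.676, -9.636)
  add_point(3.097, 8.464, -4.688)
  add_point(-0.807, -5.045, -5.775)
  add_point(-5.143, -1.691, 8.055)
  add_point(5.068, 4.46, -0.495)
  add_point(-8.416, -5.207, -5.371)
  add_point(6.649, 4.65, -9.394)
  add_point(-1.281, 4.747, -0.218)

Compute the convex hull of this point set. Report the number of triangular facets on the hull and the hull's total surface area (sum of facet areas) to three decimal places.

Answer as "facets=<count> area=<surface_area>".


Hull vertices (13/17): indices [0, 1, 3, 4, 5, 6, 7, 8, 9, 10, 11, 14, 15].

Area of each hull facet:
  f1: (p0, p4, p7) → 54.8453
  f2: (p11, p9, p7) → 40.3881
  f3: (p11, p6, p9) → 37.7804
  f4: (p15, p6, p9) → 56.4882
  f5: (p5, p4, p7) → 26.9515
  f6: (p5, p6, p7) → 133.8906
  f7: (p1, p9, p7) → 57.1243
  f8: (p1, p0, p7) → 72.1047
  f9: (p14, p6, p7) → 10.5396
  f10: (p14, p11, p7) → 45.6467
  f11: (p14, p11, p6) → 15.3726
  f12: (p8, p0, p4) → 30.8966
  f13: (p8, p5, p4) → 68.3210
  f14: (p8, p5, p3) → 31.2620
  f15: (p8, p15, p9) → 50.6879
  f16: (p8, p1, p9) → 66.1031
  f17: (p8, p1, p0) → 14.9783
  f18: (p10, p15, p6) → 58.7158
  f19: (p10, p5, p6) → 133.0390
  f20: (p10, p5, p3) → 30.4481
  f21: (p10, p8, p3) → 13.8188
  f22: (p10, p8, p15) → 33.7177
Σ area = 1083.120

Check V−E+F: 13 − 33 + 22 = 2.

facets=22 area=1083.120


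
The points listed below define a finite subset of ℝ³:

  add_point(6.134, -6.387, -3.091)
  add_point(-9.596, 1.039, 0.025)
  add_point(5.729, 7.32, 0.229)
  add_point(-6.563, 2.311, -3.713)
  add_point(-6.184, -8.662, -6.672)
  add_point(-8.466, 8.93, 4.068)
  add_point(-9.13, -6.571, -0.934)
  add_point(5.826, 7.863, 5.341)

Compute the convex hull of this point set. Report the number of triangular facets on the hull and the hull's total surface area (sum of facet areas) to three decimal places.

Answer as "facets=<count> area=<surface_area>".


facets=12 area=677.819

Hull vertices (8/8): indices [0, 1, 2, 3, 4, 5, 6, 7].

Per-facet area ½‖(b−a)×(c−a)‖:
  f1: (p3, p4, p1) → 28.2949
  f2: (p6, p7, p0) → 127.2531
  f3: (p6, p4, p1) → 23.4282
  f4: (p6, p4, p0) → 43.8262
  f5: (p5, p3, p1) → 22.2360
  f6: (p5, p6, p1) → 13.2075
  f7: (p5, p6, p7) → 117.2748
  f8: (p2, p7, p0) → 34.1635
  f9: (p2, p4, p0) → 89.9138
  f10: (p2, p3, p4) → 72.3718
  f11: (p2, p5, p7) → 36.8085
  f12: (p2, p5, p3) → 69.0408
Σ area = 677.819

Check V−E+F: 8 − 18 + 12 = 2.


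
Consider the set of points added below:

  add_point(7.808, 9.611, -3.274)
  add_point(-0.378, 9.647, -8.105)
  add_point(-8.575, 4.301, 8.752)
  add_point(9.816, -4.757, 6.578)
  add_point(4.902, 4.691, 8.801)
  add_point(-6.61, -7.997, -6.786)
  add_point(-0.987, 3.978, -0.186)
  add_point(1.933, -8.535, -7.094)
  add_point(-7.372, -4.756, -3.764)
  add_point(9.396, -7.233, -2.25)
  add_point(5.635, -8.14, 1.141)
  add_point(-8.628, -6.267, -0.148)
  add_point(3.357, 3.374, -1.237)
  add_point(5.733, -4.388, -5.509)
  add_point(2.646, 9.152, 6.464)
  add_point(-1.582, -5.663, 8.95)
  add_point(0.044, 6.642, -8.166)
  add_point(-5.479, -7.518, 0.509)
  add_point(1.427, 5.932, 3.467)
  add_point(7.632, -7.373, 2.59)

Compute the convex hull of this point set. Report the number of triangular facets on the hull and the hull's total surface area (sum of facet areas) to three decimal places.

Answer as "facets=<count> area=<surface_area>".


facets=30 area=1220.850

Hull vertices (17/20): indices [0, 1, 2, 3, 4, 5, 7, 8, 9, 10, 11, 13, 14, 15, 16, 17, 19].

Facet areas (half cross-product norm):
  f1: (p9, p10, p7) → 22.2236
  f2: (p15, p2, p11) → 66.4297
  f3: (p14, p2, p1) → 92.5748
  f4: (p8, p5, p11) → 8.5670
  f5: (p8, p5, p1) → 34.5212
  f6: (p8, p2, p11) → 27.2593
  f7: (p8, p2, p1) → 123.9969
  f8: (p16, p5, p1) → 13.3272
  f9: (p16, p5, p7) → 64.5579
  f10: (p19, p9, p3) → 11.2169
  f11: (p19, p9, p10) → 6.4391
  f12: (p19, p15, p3) → 29.3059
  f13: (p19, p15, p10) → 14.0920
  f14: (p17, p15, p10) → 47.2149
  f15: (p17, p10, p7) → 44.7980
  f16: (p17, p5, p7) → 31.4795
  f17: (p17, p5, p11) → 12.1634
  f18: (p17, p15, p11) → 14.4097
  f19: (p0, p14, p1) → 52.3719
  f20: (p0, p9, p3) → 76.1209
  f21: (p0, p16, p1) → 14.3319
  f22: (p4, p15, p3) → 57.7911
  f23: (p4, p0, p3) → 72.6160
  f24: (p4, p0, p14) → 29.7168
  f25: (p4, p15, p2) → 68.5165
  f26: (p4, p14, p2) → 34.3052
  f27: (p13, p16, p7) → 35.7231
  f28: (p13, p0, p16) → 59.9768
  f29: (p13, p9, p7) → 16.1573
  f30: (p13, p0, p9) → 38.6453
Σ area = 1220.850

Euler: V−E+F = 17−45+30 = 2.


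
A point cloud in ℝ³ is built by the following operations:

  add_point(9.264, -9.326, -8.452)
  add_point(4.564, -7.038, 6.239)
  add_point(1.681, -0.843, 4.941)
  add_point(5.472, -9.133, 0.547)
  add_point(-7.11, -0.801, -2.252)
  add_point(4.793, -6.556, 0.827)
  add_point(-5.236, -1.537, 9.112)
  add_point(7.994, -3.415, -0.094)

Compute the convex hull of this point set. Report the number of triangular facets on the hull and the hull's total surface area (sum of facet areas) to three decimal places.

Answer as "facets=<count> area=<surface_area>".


facets=10 area=460.492

Points on the hull: [0, 1, 2, 3, 4, 6, 7] (7 of 8).

Per-facet area ½‖(b−a)×(c−a)‖:
  f1: (p7, p0, p4) → 79.4077
  f2: (p7, p1, p0) → 37.5153
  f3: (p3, p0, p4) → 73.9765
  f4: (p3, p1, p0) → 11.7843
  f5: (p3, p6, p4) → 83.0528
  f6: (p3, p1, p6) → 30.4485
  f7: (p2, p6, p4) → 43.3955
  f8: (p2, p7, p4) → 47.1448
  f9: (p2, p1, p6) → 27.7251
  f10: (p2, p7, p1) → 26.0413
Σ area = 460.492

Euler characteristic 7−15+10 = 2 ✓


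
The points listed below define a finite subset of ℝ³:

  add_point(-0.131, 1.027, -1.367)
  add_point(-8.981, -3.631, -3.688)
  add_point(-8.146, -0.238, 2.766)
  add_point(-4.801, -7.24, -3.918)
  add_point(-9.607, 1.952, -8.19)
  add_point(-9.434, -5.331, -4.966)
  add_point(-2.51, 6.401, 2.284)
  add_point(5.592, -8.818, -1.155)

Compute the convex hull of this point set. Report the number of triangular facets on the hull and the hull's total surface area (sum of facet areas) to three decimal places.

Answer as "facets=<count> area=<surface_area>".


facets=10 area=421.522

Points on the hull: [0, 2, 3, 4, 5, 6, 7] (7 of 8).

Area of each hull facet:
  f1: (p2, p6, p4) → 48.7964
  f2: (p2, p6, p7) → 71.8115
  f3: (p5, p2, p4) → 36.7531
  f4: (p0, p7, p4) → 58.3123
  f5: (p0, p6, p4) → 40.5002
  f6: (p0, p6, p7) → 21.7191
  f7: (p3, p2, p7) → 53.9539
  f8: (p3, p5, p2) → 23.8282
  f9: (p3, p7, p4) → 47.5696
  f10: (p3, p5, p4) → 18.2775
Σ area = 421.522

Euler characteristic 7−15+10 = 2 ✓


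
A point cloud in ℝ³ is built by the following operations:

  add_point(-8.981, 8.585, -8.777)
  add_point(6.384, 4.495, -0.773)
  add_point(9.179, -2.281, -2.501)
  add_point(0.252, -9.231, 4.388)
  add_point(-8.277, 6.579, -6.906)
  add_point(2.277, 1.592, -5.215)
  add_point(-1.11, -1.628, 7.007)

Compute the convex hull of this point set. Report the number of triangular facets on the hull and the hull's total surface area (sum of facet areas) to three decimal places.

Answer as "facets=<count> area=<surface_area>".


facets=10 area=502.945

Hull vertices (7/7): indices [0, 1, 2, 3, 4, 5, 6].

Triangle areas on the boundary:
  f1: (p6, p3, p2) → 52.8168
  f2: (p1, p6, p0) → 109.6371
  f3: (p1, p6, p2) → 46.6193
  f4: (p5, p3, p0) → 90.2985
  f5: (p5, p3, p2) → 54.8322
  f6: (p5, p1, p0) → 41.0370
  f7: (p5, p1, p2) → 23.9883
  f8: (p4, p3, p0) → 6.0788
  f9: (p4, p6, p0) → 7.8202
  f10: (p4, p6, p3) → 69.8170
Σ area = 502.945

Check V−E+F: 7 − 15 + 10 = 2.


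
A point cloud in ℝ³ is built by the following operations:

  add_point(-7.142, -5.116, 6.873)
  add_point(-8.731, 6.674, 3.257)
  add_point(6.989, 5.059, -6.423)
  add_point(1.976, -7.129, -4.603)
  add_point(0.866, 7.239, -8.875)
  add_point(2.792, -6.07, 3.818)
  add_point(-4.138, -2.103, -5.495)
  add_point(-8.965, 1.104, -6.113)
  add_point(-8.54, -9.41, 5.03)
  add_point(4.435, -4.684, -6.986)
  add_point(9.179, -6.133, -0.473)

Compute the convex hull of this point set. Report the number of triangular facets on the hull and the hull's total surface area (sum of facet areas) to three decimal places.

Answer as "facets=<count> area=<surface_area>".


facets=16 area=849.502

Hull vertices (10/11): indices [0, 1, 2, 3, 4, 5, 7, 8, 9, 10].

Area of each hull facet:
  f1: (p1, p8, p7) → 80.3306
  f2: (p1, p0, p8) → 21.9982
  f3: (p3, p8, p7) → 90.6955
  f4: (p3, p8, p10) → 57.2819
  f5: (p4, p1, p7) → 64.7268
  f6: (p5, p1, p10) → 55.4840
  f7: (p5, p1, p0) → 64.3916
  f8: (p5, p8, p10) → 24.3166
  f9: (p5, p0, p8) → 25.3674
  f10: (p2, p1, p10) → 119.1613
  f11: (p2, p4, p1) → 51.9388
  f12: (p9, p2, p4) → 34.9749
  f13: (p9, p3, p7) → 28.9372
  f14: (p9, p4, p7) → 71.7905
  f15: (p9, p3, p10) → 16.8213
  f16: (p9, p2, p10) → 41.2856
Σ area = 849.502

Euler characteristic 10−24+16 = 2 ✓


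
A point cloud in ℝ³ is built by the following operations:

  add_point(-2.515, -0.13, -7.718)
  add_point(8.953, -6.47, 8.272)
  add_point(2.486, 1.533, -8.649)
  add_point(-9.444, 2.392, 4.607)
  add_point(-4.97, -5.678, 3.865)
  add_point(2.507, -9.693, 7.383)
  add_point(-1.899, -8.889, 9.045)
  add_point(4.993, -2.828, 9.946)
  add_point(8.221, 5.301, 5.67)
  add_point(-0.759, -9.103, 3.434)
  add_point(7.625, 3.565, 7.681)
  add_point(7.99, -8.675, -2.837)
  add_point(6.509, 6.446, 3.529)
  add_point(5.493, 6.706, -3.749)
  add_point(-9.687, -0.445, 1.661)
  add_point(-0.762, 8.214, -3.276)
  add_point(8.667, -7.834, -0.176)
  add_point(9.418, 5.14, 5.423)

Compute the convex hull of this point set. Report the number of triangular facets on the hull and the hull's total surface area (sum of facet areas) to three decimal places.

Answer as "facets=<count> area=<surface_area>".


facets=32 area=994.018

Hull vertices (18/18): indices [0, 1, 2, 3, 4, 5, 6, 7, 8, 9, 10, 11, 12, 13, 14, 15, 16, 17].

Facet areas (half cross-product norm):
  f1: (p13, p15, p2) → 24.5664
  f2: (p13, p11, p17) → 75.9313
  f3: (p13, p11, p2) → 50.0112
  f4: (p3, p15, p14) → 26.7223
  f5: (p0, p11, p2) → 34.6173
  f6: (p0, p15, p14) → 55.2123
  f7: (p0, p15, p2) → 24.0041
  f8: (p1, p11, p5) → 39.6067
  f9: (p12, p13, p17) → 10.6303
  f10: (p12, p13, p15) → 23.6621
  f11: (p12, p3, p15) → 66.2104
  f12: (p10, p3, p7) → 59.0060
  f13: (p10, p1, p17) → 14.9329
  f14: (p10, p1, p7) → 19.9882
  f15: (p6, p3, p7) → 65.5488
  f16: (p6, p1, p5) → 12.3622
  f17: (p6, p1, p7) → 25.9149
  f18: (p6, p3, p14) → 27.9742
  f19: (p6, p4, p14) → 13.3615
  f20: (p9, p0, p11) → 71.9779
  f21: (p9, p6, p4) → 15.0840
  f22: (p9, p4, p14) → 8.0422
  f23: (p9, p0, p14) → 70.7452
  f24: (p9, p11, p5) → 27.7285
  f25: (p9, p6, p5) → 11.6013
  f26: (p16, p11, p17) → 15.4806
  f27: (p16, p1, p17) → 51.0565
  f28: (p16, p1, p11) → 3.0466
  f29: (p8, p12, p3) → 22.2872
  f30: (p8, p10, p3) → 23.4718
  f31: (p8, p12, p17) → 1.6207
  f32: (p8, p10, p17) → 1.6124
Σ area = 994.018

Check V−E+F: 18 − 48 + 32 = 2.


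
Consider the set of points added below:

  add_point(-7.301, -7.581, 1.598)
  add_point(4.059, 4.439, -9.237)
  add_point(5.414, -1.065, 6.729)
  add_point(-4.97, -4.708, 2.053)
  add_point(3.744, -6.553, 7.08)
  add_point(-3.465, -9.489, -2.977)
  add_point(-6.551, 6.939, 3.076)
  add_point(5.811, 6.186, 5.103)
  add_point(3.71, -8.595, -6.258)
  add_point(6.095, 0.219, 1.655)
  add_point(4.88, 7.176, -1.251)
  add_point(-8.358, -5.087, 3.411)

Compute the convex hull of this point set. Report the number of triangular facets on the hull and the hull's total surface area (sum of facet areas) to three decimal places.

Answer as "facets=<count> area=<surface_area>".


Hull vertices (11/12): indices [0, 1, 2, 4, 5, 6, 7, 8, 9, 10, 11].

Triangle areas on the boundary:
  f1: (p1, p10, p9) → 32.2840
  f2: (p8, p1, p9) → 66.3795
  f3: (p7, p10, p9) → 20.9819
  f4: (p4, p0, p11) → 20.1612
  f5: (p4, p8, p9) → 53.1468
  f6: (p6, p7, p10) → 38.7870
  f7: (p6, p1, p10) → 50.3738
  f8: (p6, p4, p11) → 77.4234
  f9: (p6, p0, p11) → 14.2961
  f10: (p6, p0, p1) → 117.8899
  f11: (p5, p8, p1) → 51.7322
  f12: (p5, p0, p1) → 51.0590
  f13: (p5, p4, p8) → 49.3470
  f14: (p5, p4, p0) → 38.0125
  f15: (p2, p7, p9) → 17.4985
  f16: (p2, p4, p9) → 14.3253
  f17: (p2, p6, p7) → 46.6557
  f18: (p2, p6, p4) → 40.7710
Σ area = 801.125

Euler characteristic 11−27+18 = 2 ✓

facets=18 area=801.125


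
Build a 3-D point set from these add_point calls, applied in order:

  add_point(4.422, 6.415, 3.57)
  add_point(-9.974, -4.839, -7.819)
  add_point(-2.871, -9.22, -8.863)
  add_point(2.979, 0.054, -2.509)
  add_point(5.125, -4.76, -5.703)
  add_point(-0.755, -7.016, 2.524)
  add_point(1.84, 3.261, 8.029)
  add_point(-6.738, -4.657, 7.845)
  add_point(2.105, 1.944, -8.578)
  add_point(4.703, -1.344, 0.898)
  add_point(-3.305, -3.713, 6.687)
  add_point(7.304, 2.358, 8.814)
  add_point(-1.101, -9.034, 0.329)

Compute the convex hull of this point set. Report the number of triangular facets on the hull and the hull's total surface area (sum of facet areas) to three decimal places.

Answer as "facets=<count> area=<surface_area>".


facets=16 area=779.199

10 of the 13 inputs are extreme points: [0, 1, 2, 4, 5, 6, 7, 8, 11, 12].

Per-facet area ½‖(b−a)×(c−a)‖:
  f1: (p7, p2, p1) → 67.2027
  f2: (p8, p2, p1) → 50.9440
  f3: (p8, p0, p1) → 87.8594
  f4: (p12, p7, p2) → 38.1641
  f5: (p6, p0, p11) → 16.4444
  f6: (p6, p7, p11) → 25.8629
  f7: (p6, p0, p1) → 64.1122
  f8: (p6, p7, p1) → 91.9891
  f9: (p4, p8, p2) → 38.1976
  f10: (p4, p12, p11) → 75.7696
  f11: (p4, p12, p2) → 39.6394
  f12: (p4, p0, p11) → 52.5482
  f13: (p4, p8, p0) → 51.5655
  f14: (p5, p7, p11) → 57.7709
  f15: (p5, p12, p11) → 10.8663
  f16: (p5, p12, p7) → 10.2625
Σ area = 779.199

Euler: V−E+F = 10−24+16 = 2.


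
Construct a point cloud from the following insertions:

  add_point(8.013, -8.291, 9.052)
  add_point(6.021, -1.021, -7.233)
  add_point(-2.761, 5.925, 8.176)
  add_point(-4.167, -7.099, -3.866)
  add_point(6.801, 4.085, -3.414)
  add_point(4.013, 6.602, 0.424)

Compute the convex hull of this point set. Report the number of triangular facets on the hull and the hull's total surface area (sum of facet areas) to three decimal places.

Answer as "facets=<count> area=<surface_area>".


Points on the hull: [0, 1, 2, 3, 4, 5] (6 of 6).

Facet areas (half cross-product norm):
  f1: (p1, p0, p3) → 103.4091
  f2: (p1, p5, p3) → 67.7611
  f3: (p2, p0, p3) → 137.4367
  f4: (p2, p5, p3) → 83.7758
  f5: (p2, p5, p0) → 87.6752
  f6: (p4, p5, p0) → 46.8072
  f7: (p4, p1, p0) → 56.0784
  f8: (p4, p1, p5) → 11.7065
Σ area = 594.650

Check V−E+F: 6 − 12 + 8 = 2.

facets=8 area=594.650


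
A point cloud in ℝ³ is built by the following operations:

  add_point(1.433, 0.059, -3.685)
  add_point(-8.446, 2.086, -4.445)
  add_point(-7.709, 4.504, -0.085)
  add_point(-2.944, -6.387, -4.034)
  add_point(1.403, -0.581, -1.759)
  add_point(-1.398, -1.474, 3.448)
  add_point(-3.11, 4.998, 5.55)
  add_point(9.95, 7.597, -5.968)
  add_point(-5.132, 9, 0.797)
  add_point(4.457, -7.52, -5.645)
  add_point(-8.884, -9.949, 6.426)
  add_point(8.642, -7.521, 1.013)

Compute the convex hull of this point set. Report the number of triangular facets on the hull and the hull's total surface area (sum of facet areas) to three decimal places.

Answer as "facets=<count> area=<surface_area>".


9 of the 12 inputs are extreme points: [1, 2, 3, 6, 7, 8, 9, 10, 11].

Triangle areas on the boundary:
  f1: (p6, p8, p10) → 45.4394
  f2: (p6, p8, p7) → 54.1622
  f3: (p3, p9, p10) → 38.7539
  f4: (p11, p6, p10) → 130.3212
  f5: (p11, p6, p7) → 130.1689
  f6: (p11, p9, p10) → 70.3221
  f7: (p11, p9, p7) → 62.3929
  f8: (p1, p9, p7) → 124.3705
  f9: (p1, p3, p9) → 29.7086
  f10: (p1, p8, p7) → 77.0013
  f11: (p1, p3, p10) → 63.4162
  f12: (p2, p8, p10) → 27.8602
  f13: (p2, p1, p10) → 39.8822
  f14: (p2, p1, p8) → 10.3171
Σ area = 904.117

Euler: V−E+F = 9−21+14 = 2.

facets=14 area=904.117


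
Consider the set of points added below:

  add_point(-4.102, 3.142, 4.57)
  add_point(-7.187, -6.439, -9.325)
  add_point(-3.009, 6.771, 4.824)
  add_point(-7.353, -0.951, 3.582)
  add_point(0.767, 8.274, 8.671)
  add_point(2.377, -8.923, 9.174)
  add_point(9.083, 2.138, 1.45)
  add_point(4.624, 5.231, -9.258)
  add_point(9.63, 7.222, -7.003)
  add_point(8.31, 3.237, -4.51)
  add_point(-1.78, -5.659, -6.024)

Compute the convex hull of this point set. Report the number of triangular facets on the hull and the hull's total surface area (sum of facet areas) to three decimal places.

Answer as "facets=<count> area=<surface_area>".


Points on the hull: [1, 2, 3, 4, 5, 6, 7, 8, 9, 10] (10 of 11).

Per-facet area ½‖(b−a)×(c−a)‖:
  f1: (p1, p5, p3) → 95.6059
  f2: (p4, p5, p3) → 89.9685
  f3: (p10, p1, p5) → 37.5312
  f4: (p6, p4, p8) → 59.8551
  f5: (p6, p4, p5) → 92.4263
  f6: (p2, p4, p8) → 48.4280
  f7: (p2, p1, p3) → 55.7210
  f8: (p2, p4, p3) → 18.9186
  f9: (p9, p10, p5) → 107.4163
  f10: (p9, p6, p5) → 37.6250
  f11: (p9, p10, p8) → 24.2046
  f12: (p9, p6, p8) → 11.8101
  f13: (p7, p2, p8) → 46.9591
  f14: (p7, p2, p1) → 128.7559
  f15: (p7, p10, p8) → 30.1798
  f16: (p7, p10, p1) → 38.3267
Σ area = 923.732

Euler characteristic 10−24+16 = 2 ✓

facets=16 area=923.732


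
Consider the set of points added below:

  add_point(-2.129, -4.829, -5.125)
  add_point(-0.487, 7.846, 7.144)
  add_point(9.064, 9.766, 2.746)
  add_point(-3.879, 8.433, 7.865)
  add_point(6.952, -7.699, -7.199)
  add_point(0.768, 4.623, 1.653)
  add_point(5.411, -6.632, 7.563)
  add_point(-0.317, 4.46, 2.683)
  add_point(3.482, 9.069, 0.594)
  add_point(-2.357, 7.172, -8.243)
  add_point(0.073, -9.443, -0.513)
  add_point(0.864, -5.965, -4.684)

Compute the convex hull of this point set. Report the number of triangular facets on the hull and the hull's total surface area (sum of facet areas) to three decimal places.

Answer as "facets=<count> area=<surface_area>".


facets=14 area=868.838

Extreme-point indices: [0, 1, 2, 3, 4, 6, 8, 9, 10] — 9 of 12 on the boundary.

Facet areas (half cross-product norm):
  f1: (p4, p9, p2) → 135.4592
  f2: (p6, p10, p3) → 89.1891
  f3: (p6, p4, p2) → 126.6141
  f4: (p6, p4, p10) → 48.7523
  f5: (p8, p2, p3) → 28.4077
  f6: (p8, p9, p3) → 54.8616
  f7: (p8, p9, p2) → 18.6970
  f8: (p0, p10, p3) → 64.1419
  f9: (p0, p9, p3) → 99.1202
  f10: (p0, p4, p10) → 31.3987
  f11: (p0, p4, p9) → 58.5416
  f12: (p1, p2, p3) → 7.5351
  f13: (p1, p6, p3) → 23.6116
  f14: (p1, p6, p2) → 82.5080
Σ area = 868.838

Euler characteristic 9−21+14 = 2 ✓


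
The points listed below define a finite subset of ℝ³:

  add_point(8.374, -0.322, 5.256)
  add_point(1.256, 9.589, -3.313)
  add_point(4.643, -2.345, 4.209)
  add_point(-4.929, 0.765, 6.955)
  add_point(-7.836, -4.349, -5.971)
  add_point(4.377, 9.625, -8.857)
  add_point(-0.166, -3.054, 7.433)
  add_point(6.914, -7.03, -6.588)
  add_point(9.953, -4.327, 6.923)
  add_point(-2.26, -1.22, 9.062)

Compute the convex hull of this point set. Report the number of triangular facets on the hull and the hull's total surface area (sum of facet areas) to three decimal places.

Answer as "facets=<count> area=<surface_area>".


facets=14 area=833.326

Hull vertices (9/10): indices [0, 1, 3, 4, 5, 6, 7, 8, 9].

Facet areas (half cross-product norm):
  f1: (p7, p5, p4) → 120.9843
  f2: (p7, p5, p8) → 119.8824
  f3: (p6, p9, p4) → 24.6570
  f4: (p6, p9, p8) → 11.0851
  f5: (p6, p7, p4) → 104.6308
  f6: (p6, p7, p8) → 71.3144
  f7: (p3, p9, p4) → 25.0480
  f8: (p0, p5, p8) → 21.4441
  f9: (p0, p9, p8) → 25.9278
  f10: (p1, p3, p9) → 27.0280
  f11: (p1, p0, p9) → 82.7226
  f12: (p1, p0, p5) → 45.6653
  f13: (p1, p5, p4) → 53.1404
  f14: (p1, p3, p4) → 99.7953
Σ area = 833.326

Euler: V−E+F = 9−21+14 = 2.


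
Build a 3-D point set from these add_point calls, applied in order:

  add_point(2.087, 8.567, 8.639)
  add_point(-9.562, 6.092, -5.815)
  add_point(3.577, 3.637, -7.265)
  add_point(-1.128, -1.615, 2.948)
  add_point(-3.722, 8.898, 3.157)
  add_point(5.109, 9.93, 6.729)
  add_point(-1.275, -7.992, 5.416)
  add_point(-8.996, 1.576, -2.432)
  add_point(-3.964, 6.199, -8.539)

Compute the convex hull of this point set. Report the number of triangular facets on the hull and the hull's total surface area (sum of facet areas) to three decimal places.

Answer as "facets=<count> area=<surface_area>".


8 of the 9 inputs are extreme points: [0, 1, 2, 4, 5, 6, 7, 8].

Per-facet area ½‖(b−a)×(c−a)‖:
  f1: (p2, p6, p5) → 129.0467
  f2: (p2, p8, p5) → 61.8319
  f3: (p2, p8, p6) → 71.9417
  f4: (p0, p6, p5) → 30.1048
  f5: (p4, p0, p5) → 14.9289
  f6: (p4, p8, p1) → 34.1875
  f7: (p4, p8, p5) → 52.5657
  f8: (p4, p0, p6) → 66.9017
  f9: (p7, p4, p1) → 29.5734
  f10: (p7, p4, p6) → 77.0687
  f11: (p7, p8, p1) → 17.3504
  f12: (p7, p8, p6) → 61.2921
Σ area = 646.794

Euler characteristic 8−18+12 = 2 ✓

facets=12 area=646.794


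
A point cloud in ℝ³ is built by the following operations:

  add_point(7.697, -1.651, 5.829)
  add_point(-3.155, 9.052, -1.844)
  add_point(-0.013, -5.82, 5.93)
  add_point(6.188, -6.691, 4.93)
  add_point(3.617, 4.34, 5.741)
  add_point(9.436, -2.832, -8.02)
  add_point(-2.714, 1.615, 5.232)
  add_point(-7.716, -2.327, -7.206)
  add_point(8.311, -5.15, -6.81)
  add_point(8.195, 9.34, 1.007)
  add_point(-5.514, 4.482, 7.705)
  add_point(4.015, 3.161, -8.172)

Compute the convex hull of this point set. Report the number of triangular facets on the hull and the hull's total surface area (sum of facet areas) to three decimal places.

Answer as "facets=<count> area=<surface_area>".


11 of the 12 inputs are extreme points: [0, 1, 2, 3, 4, 5, 7, 8, 9, 10, 11].

Triangle areas on the boundary:
  f1: (p11, p5, p7) → 50.2113
  f2: (p11, p9, p5) → 47.3583
  f3: (p8, p5, p7) → 22.5056
  f4: (p8, p3, p5) → 13.8374
  f5: (p2, p10, p7) → 88.0789
  f6: (p2, p8, p7) → 106.6474
  f7: (p2, p8, p3) → 36.2758
  f8: (p0, p9, p5) → 79.5702
  f9: (p0, p3, p5) → 36.5396
  f10: (p0, p2, p3) → 16.7998
  f11: (p0, p2, p10) → 51.7726
  f12: (p1, p11, p7) → 66.9454
  f13: (p1, p11, p9) → 58.0688
  f14: (p1, p10, p7) → 72.3306
  f15: (p1, p10, p9) → 63.4802
  f16: (p4, p10, p9) → 29.2672
  f17: (p4, p0, p9) → 29.3930
  f18: (p4, p0, p10) → 28.0443
Σ area = 897.126

Check V−E+F: 11 − 27 + 18 = 2.

facets=18 area=897.126


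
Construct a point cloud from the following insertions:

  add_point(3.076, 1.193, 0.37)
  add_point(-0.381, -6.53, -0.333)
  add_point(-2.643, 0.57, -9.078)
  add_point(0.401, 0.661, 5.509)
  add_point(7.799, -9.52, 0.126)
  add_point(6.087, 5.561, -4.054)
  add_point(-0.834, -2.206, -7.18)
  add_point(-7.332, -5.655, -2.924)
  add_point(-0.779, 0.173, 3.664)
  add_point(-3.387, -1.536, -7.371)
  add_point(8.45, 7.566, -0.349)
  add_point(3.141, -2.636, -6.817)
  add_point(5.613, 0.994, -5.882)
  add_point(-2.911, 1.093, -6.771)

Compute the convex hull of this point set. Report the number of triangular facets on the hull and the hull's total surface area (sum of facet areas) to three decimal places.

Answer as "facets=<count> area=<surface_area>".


facets=22 area=553.123

Hull vertices (13/14): indices [1, 2, 3, 4, 5, 6, 7, 8, 9, 10, 11, 12, 13].

Triangle areas on the boundary:
  f1: (p3, p4, p10) → 82.2635
  f2: (p1, p4, p7) → 11.8718
  f3: (p1, p3, p7) → 33.9839
  f4: (p1, p3, p4) → 40.0668
  f5: (p6, p4, p7) → 57.2344
  f6: (p12, p4, p10) → 53.6536
  f7: (p13, p3, p10) → 73.2168
  f8: (p13, p2, p10) → 15.5968
  f9: (p13, p2, p7) → 10.1252
  f10: (p9, p2, p7) → 3.3421
  f11: (p9, p6, p7) → 9.0075
  f12: (p9, p6, p2) → 3.7188
  f13: (p5, p2, p10) → 11.4304
  f14: (p5, p12, p10) → 8.3537
  f15: (p5, p12, p2) → 21.1064
  f16: (p11, p6, p4) → 18.1288
  f17: (p11, p12, p4) → 24.0628
  f18: (p11, p6, p2) → 6.1782
  f19: (p11, p12, p2) → 15.5082
  f20: (p8, p3, p7) → 4.7166
  f21: (p8, p13, p7) → 44.0603
  f22: (p8, p13, p3) → 5.4964
Σ area = 553.123

Euler: V−E+F = 13−33+22 = 2.


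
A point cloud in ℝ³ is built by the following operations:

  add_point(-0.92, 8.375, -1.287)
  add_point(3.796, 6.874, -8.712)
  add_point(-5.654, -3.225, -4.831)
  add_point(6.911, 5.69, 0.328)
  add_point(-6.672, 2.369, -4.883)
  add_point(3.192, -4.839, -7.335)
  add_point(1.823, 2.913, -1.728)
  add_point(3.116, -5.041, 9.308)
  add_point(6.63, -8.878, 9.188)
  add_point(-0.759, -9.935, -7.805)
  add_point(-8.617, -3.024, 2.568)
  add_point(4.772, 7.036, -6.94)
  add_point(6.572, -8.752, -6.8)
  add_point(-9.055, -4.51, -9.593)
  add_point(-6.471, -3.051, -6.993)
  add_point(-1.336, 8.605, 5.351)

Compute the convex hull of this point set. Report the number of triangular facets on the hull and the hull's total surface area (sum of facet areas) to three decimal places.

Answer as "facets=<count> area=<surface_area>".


facets=20 area=1075.954

Points on the hull: [0, 1, 3, 4, 7, 8, 9, 10, 11, 12, 13, 15] (12 of 16).

Per-facet area ½‖(b−a)×(c−a)‖:
  f1: (p8, p15, p3) → 85.9764
  f2: (p8, p15, p7) → 19.0024
  f3: (p10, p15, p7) → 86.8394
  f4: (p10, p8, p7) → 26.2194
  f5: (p10, p9, p13) → 61.1295
  f6: (p10, p8, p9) → 121.4868
  f7: (p4, p1, p13) → 48.5546
  f8: (p4, p10, p13) → 40.6233
  f9: (p4, p10, p15) → 59.5209
  f10: (p12, p8, p9) → 59.3456
  f11: (p12, p9, p13) → 25.1926
  f12: (p12, p1, p13) → 118.0755
  f13: (p12, p8, p3) → 115.9263
  f14: (p0, p4, p15) → 27.8976
  f15: (p0, p4, p1) → 40.1948
  f16: (p11, p12, p3) → 59.7281
  f17: (p11, p12, p1) → 16.1228
  f18: (p11, p15, p3) → 38.0817
  f19: (p11, p0, p15) → 18.1215
  f20: (p11, p0, p1) → 7.9146
Σ area = 1075.954

Check V−E+F: 12 − 30 + 20 = 2.


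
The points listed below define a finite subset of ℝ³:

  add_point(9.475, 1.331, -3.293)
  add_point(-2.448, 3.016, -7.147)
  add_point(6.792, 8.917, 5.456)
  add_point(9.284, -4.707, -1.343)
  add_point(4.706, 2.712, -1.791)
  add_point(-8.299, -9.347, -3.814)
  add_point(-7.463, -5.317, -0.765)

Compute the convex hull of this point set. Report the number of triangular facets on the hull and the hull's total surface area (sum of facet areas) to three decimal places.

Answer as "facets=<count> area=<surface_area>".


Points on the hull: [0, 1, 2, 3, 5, 6] (6 of 7).

Per-facet area ½‖(b−a)×(c−a)‖:
  f1: (p1, p2, p0) → 74.9387
  f2: (p3, p2, p0) → 34.9875
  f3: (p3, p1, p5) → 104.4543
  f4: (p3, p1, p0) → 39.3823
  f5: (p6, p1, p5) → 28.3496
  f6: (p6, p1, p2) → 96.8651
  f7: (p6, p3, p5) → 42.3107
  f8: (p6, p3, p2) → 128.0008
Σ area = 549.289

Euler: V−E+F = 6−12+8 = 2.

facets=8 area=549.289


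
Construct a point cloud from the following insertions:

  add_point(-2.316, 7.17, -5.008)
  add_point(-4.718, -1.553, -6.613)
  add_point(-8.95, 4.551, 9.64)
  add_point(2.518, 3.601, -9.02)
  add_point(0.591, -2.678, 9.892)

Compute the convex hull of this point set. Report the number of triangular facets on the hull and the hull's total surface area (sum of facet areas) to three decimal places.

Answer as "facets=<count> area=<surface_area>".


5 of the 5 inputs are extreme points: [0, 1, 2, 3, 4].

Area of each hull facet:
  f1: (p0, p4, p2) → 95.3892
  f2: (p0, p4, p3) → 65.1558
  f3: (p1, p4, p2) → 99.1353
  f4: (p1, p4, p3) → 79.8791
  f5: (p1, p0, p2) → 74.4631
  f6: (p1, p0, p3) → 30.5523
Σ area = 444.575

Euler: V−E+F = 5−9+6 = 2.

facets=6 area=444.575


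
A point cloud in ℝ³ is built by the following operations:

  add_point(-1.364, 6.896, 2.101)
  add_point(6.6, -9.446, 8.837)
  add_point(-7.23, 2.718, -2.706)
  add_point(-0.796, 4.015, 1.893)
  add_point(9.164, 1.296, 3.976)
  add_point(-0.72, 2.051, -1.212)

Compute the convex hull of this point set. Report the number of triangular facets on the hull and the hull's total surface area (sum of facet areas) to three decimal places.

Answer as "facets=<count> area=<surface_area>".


Extreme-point indices: [0, 1, 2, 4, 5] — 5 of 6 on the boundary.

Area of each hull facet:
  f1: (p0, p1, p2) → 83.7589
  f2: (p0, p1, p4) → 69.6920
  f3: (p5, p1, p2) → 44.6456
  f4: (p5, p1, p4) → 67.3823
  f5: (p5, p0, p2) → 19.7786
  f6: (p5, p0, p4) → 32.8367
Σ area = 318.094

Euler: V−E+F = 5−9+6 = 2.

facets=6 area=318.094


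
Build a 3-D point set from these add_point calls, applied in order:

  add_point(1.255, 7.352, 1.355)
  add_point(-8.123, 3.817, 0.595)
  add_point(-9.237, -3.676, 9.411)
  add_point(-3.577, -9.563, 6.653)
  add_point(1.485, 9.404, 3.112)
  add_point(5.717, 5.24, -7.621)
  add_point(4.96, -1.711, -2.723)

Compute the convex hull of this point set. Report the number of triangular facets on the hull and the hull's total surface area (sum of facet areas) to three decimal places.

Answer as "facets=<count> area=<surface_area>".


facets=8 area=568.051

6 of the 7 inputs are extreme points: [1, 2, 3, 4, 5, 6].

Facet areas (half cross-product norm):
  f1: (p4, p3, p2) → 77.7816
  f2: (p1, p3, p2) → 49.6396
  f3: (p1, p3, p5) → 124.1776
  f4: (p1, p4, p2) → 64.4648
  f5: (p1, p4, p5) → 69.7226
  f6: (p6, p3, p5) → 34.5328
  f7: (p6, p4, p5) → 50.6079
  f8: (p6, p4, p3) → 97.1246
Σ area = 568.051

Euler characteristic 6−12+8 = 2 ✓


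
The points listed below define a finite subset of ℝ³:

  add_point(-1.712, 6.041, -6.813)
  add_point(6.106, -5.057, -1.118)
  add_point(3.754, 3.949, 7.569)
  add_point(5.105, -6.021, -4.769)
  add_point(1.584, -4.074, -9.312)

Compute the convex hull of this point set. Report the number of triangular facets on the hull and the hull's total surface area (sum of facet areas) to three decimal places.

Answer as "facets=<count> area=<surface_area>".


Points on the hull: [0, 1, 2, 3, 4] (5 of 5).

Per-facet area ½‖(b−a)×(c−a)‖:
  f1: (p2, p1, p0) → 87.1620
  f2: (p4, p2, p0) → 84.8257
  f3: (p4, p2, p1) → 54.0445
  f4: (p3, p1, p0) → 27.3234
  f5: (p3, p4, p0) → 31.6232
  f6: (p3, p4, p1) → 7.5753
Σ area = 292.554

Euler: V−E+F = 5−9+6 = 2.

facets=6 area=292.554


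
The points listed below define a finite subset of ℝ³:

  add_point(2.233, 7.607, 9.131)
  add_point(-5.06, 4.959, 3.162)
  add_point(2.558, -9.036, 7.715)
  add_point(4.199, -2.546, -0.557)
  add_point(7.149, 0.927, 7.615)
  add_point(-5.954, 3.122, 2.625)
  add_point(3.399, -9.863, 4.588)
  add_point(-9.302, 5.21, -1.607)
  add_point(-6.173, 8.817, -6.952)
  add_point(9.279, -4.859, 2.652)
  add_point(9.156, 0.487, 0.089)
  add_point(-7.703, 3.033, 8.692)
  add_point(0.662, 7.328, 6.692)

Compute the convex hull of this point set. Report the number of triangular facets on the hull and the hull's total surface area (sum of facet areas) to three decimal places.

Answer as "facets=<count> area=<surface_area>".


Extreme-point indices: [0, 2, 3, 4, 6, 7, 8, 9, 10, 11] — 10 of 13 on the boundary.

Triangle areas on the boundary:
  f1: (p10, p8, p0) → 115.6369
  f2: (p11, p2, p7) → 82.9053
  f3: (p11, p2, p0) → 83.7288
  f4: (p11, p8, p7) → 24.8571
  f5: (p11, p8, p0) → 90.0110
  f6: (p4, p2, p9) → 36.3847
  f7: (p4, p2, p0) → 40.7249
  f8: (p4, p10, p9) → 21.5731
  f9: (p4, p10, p0) → 30.5786
  f10: (p6, p2, p9) → 12.8515
  f11: (p6, p8, p7) → 70.0898
  f12: (p6, p2, p7) → 34.4740
  f13: (p3, p6, p9) → 24.9029
  f14: (p3, p6, p8) → 51.9088
  f15: (p3, p10, p9) → 15.8715
  f16: (p3, p10, p8) → 47.5552
Σ area = 784.054

Euler characteristic 10−24+16 = 2 ✓

facets=16 area=784.054


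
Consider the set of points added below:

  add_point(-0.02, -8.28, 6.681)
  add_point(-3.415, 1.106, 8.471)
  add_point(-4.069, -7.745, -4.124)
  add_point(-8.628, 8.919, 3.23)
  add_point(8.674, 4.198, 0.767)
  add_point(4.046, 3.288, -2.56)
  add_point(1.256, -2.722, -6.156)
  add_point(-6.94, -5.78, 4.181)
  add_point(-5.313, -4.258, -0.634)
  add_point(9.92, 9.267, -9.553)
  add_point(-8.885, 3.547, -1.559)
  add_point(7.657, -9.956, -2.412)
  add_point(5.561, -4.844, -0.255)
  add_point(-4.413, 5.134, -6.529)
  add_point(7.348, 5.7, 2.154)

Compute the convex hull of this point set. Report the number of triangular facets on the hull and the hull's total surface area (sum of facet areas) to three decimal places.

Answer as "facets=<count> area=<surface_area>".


Extreme-point indices: [0, 1, 2, 3, 4, 6, 7, 9, 10, 11, 13, 14] — 12 of 15 on the boundary.

Facet areas (half cross-product norm):
  f1: (p2, p7, p10) → 48.6483
  f2: (p3, p7, p10) → 38.4937
  f3: (p3, p7, p1) → 47.1291
  f4: (p4, p11, p9) → 81.6521
  f5: (p0, p7, p1) → 33.1833
  f6: (p0, p4, p11) → 84.4602
  f7: (p0, p2, p11) → 60.9903
  f8: (p0, p2, p7) → 34.9278
  f9: (p13, p2, p10) → 42.3048
  f10: (p13, p3, p10) → 23.7125
  f11: (p13, p3, p9) → 77.4271
  f12: (p6, p11, p9) → 75.4742
  f13: (p6, p2, p11) → 39.0412
  f14: (p6, p13, p9) → 69.8274
  f15: (p6, p13, p2) → 36.4836
  f16: (p14, p3, p1) → 71.2269
  f17: (p14, p0, p1) → 67.3847
  f18: (p14, p0, p4) → 19.8752
  f19: (p14, p3, p9) → 99.9210
  f20: (p14, p4, p9) → 13.4578
Σ area = 1065.621

Euler: V−E+F = 12−30+20 = 2.

facets=20 area=1065.621


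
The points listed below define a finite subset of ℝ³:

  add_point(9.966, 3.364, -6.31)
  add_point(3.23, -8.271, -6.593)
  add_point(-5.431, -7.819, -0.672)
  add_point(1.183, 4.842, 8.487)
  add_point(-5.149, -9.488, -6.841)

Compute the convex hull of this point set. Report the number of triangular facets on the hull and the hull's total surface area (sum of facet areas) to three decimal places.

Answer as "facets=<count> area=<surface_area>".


5 of the 5 inputs are extreme points: [0, 1, 2, 3, 4].

Per-facet area ½‖(b−a)×(c−a)‖:
  f1: (p4, p3, p2) → 38.8649
  f2: (p4, p3, p0) → 163.0043
  f3: (p1, p3, p2) → 89.0854
  f4: (p1, p3, p0) → 114.5745
  f5: (p1, p4, p2) → 27.0864
  f6: (p1, p4, p0) → 44.6654
Σ area = 477.281

Check V−E+F: 5 − 9 + 6 = 2.

facets=6 area=477.281


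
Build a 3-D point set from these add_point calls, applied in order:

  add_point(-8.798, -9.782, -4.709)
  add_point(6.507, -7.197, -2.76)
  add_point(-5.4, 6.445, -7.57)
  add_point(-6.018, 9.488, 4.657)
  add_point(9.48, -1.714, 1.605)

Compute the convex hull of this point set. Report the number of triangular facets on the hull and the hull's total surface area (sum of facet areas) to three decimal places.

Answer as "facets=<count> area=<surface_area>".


Points on the hull: [0, 1, 2, 3, 4] (5 of 5).

Facet areas (half cross-product norm):
  f1: (p3, p4, p0) → 183.3649
  f2: (p2, p3, p0) → 105.9402
  f3: (p2, p3, p4) → 115.2366
  f4: (p1, p4, p0) → 48.8215
  f5: (p1, p2, p0) → 123.9535
  f6: (p1, p2, p4) → 70.7187
Σ area = 648.035

Euler: V−E+F = 5−9+6 = 2.

facets=6 area=648.035


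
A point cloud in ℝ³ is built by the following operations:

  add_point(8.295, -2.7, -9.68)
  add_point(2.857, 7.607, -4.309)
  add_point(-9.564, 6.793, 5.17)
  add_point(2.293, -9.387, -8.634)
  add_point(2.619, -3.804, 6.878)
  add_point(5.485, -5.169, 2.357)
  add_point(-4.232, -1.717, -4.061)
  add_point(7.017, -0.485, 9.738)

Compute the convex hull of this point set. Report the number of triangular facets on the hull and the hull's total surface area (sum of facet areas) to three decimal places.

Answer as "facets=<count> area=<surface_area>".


Extreme-point indices: [0, 1, 2, 3, 4, 5, 6, 7] — 8 of 8 on the boundary.

Per-facet area ½‖(b−a)×(c−a)‖:
  f1: (p4, p7, p2) → 49.0343
  f2: (p6, p3, p0) → 49.8893
  f3: (p6, p4, p2) → 86.0641
  f4: (p6, p4, p3) → 72.1046
  f5: (p5, p4, p3) → 24.4780
  f6: (p5, p4, p7) → 16.9740
  f7: (p5, p3, p0) → 52.1752
  f8: (p5, p7, p0) → 42.3941
  f9: (p1, p6, p2) → 77.4534
  f10: (p1, p6, p0) → 69.7108
  f11: (p1, p7, p2) → 123.3009
  f12: (p1, p7, p0) → 106.2839
Σ area = 769.863

Euler characteristic 8−18+12 = 2 ✓

facets=12 area=769.863


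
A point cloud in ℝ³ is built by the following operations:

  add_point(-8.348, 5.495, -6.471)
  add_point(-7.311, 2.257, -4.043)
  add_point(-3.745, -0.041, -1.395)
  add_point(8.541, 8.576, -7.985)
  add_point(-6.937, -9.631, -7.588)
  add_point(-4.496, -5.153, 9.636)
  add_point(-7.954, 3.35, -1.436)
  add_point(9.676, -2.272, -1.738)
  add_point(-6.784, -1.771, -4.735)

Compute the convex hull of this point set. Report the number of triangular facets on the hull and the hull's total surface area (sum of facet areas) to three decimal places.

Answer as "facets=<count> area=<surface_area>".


facets=8 area=822.369

Extreme-point indices: [0, 3, 4, 5, 6, 7] — 6 of 9 on the boundary.

Triangle areas on the boundary:
  f1: (p5, p4, p7) → 147.6523
  f2: (p3, p4, p0) → 130.8388
  f3: (p3, p4, p7) → 119.3427
  f4: (p3, p5, p7) → 107.2945
  f5: (p6, p3, p0) → 47.1307
  f6: (p6, p3, p5) → 129.6265
  f7: (p6, p4, p0) → 39.4857
  f8: (p6, p5, p4) → 100.9975
Σ area = 822.369

Euler: V−E+F = 6−12+8 = 2.


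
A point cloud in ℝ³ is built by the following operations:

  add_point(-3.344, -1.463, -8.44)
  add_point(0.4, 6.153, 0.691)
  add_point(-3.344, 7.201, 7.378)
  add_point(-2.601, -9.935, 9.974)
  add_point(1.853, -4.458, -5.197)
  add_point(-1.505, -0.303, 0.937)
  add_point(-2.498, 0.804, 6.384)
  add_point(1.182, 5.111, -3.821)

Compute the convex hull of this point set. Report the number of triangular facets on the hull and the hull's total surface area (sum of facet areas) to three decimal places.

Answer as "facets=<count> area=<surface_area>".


facets=8 area=476.610

Hull vertices (6/8): indices [0, 1, 2, 3, 4, 7].

Area of each hull facet:
  f1: (p3, p4, p0) → 52.9531
  f2: (p3, p2, p0) → 146.9273
  f3: (p7, p4, p0) → 30.0000
  f4: (p7, p2, p0) → 51.8534
  f5: (p1, p3, p2) → 67.0708
  f6: (p1, p7, p2) → 6.1350
  f7: (p1, p3, p4) → 100.5034
  f8: (p1, p7, p4) → 21.1671
Σ area = 476.610

Euler: V−E+F = 6−12+8 = 2.
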